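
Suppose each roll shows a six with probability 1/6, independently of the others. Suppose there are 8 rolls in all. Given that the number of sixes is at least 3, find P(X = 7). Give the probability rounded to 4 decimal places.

X ~ Binomial(8, 0.166667). Want P(X=7 | X≥3) = P(X=7) / P(X≥3).
P(X=7) = C(8,7)·0.166667^7·0.833333^1 = 0.000024
P(X≥3) = 1 − 0.232568 − 0.372109 − 0.260476 = 0.134847
Ratio = 0.000024 / 0.134847 = 0.000177

0.0002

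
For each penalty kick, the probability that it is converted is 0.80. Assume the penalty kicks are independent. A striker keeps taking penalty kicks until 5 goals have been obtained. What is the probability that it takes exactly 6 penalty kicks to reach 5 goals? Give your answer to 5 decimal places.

0.32768

Y = trial on which the fifth success occurs; negative binomial, r=5, p=0.80.
P(Y=6) = C(5,4) · p^5 · (1−p)^1
= 5 · 0.32768 · 0.2 = 0.3276800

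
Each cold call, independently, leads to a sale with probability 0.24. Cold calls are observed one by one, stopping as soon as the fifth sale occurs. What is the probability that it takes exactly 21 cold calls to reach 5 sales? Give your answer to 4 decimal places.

Y = trial on which the fifth success occurs; negative binomial, r=5, p=0.24.
P(Y=21) = C(20,4) · p^5 · (1−p)^16
= 4845 · 0.00079626 · 0.012388 = 0.047793

0.0478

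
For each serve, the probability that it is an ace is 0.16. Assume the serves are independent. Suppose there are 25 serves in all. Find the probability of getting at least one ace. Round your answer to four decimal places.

P(at least one) = 1 − P(none) = 1 − (1 − 0.16)^25
= 1 − 0.012793 = 0.987207

0.9872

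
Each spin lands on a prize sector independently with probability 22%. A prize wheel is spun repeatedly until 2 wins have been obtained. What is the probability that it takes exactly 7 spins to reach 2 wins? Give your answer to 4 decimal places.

0.0838

Y = trial on which the second success occurs; negative binomial, r=2, p=0.22.
P(Y=7) = C(6,1) · p^2 · (1−p)^5
= 6 · 0.0484 · 0.28872 = 0.083844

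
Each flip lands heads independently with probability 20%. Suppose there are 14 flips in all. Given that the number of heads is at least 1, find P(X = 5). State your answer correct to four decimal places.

0.0899

X ~ Binomial(14, 0.20). Want P(X=5 | X≥1) = P(X=5) / P(X≥1).
P(X=5) = C(14,5)·0.20^5·0.80^9 = 0.085985
P(X≥1) = 1 − 0.043980 = 0.956020
Ratio = 0.085985 / 0.956020 = 0.089941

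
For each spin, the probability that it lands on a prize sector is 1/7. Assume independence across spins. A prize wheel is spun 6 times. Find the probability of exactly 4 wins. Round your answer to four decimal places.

0.0046

X ~ Binomial(n=6, p=0.142857).
P(X=4) = C(6,4) · p^4 · (1−p)^2
= 15 · 0.00041649 · 0.73469 = 0.004590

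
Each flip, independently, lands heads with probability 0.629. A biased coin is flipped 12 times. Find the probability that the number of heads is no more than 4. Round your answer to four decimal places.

0.0365

X ~ Binomial(12, 0.629); P(X ≤ 4) = Σ C(12,k) p^k (1−p)^(12−k) over k:
  k=0: C(12,0)·0.629^0·0.371^12 = 0.000007
  k=1: C(12,1)·0.629^1·0.371^11 = 0.000138
  k=2: C(12,2)·0.629^2·0.371^10 = 0.001290
  k=3: C(12,3)·0.629^3·0.371^9 = 0.007290
  k=4: C(12,4)·0.629^4·0.371^8 = 0.027810
Total = 0.036535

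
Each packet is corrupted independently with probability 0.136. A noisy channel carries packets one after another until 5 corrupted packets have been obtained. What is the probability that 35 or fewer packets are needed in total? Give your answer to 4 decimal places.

Finishing within 35 packets ⇔ at least 5 successes in the first 35. With X ~ Binomial(35, 0.136), P(Y ≤ 35) = 1 − P(X ≤ 4).
  k=0: C(35,0)·0.136^0·0.864^35 = 0.005998
  k=1: C(35,1)·0.136^1·0.864^34 = 0.033043
  k=2: C(35,2)·0.136^2·0.864^33 = 0.088420
  k=3: C(35,3)·0.136^3·0.864^32 = 0.153097
  k=4: C(35,4)·0.136^4·0.864^31 = 0.192789
1 − 0.473345 = 0.526655

0.5267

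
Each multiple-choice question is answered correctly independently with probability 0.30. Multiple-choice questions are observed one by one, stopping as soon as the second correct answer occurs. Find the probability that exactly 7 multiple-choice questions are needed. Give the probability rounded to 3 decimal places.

Y = trial on which the second success occurs; negative binomial, r=2, p=0.30.
P(Y=7) = C(6,1) · p^2 · (1−p)^5
= 6 · 0.09 · 0.16807 = 0.09076

0.091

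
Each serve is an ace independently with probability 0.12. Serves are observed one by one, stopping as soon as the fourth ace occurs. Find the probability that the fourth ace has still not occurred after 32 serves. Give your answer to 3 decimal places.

0.454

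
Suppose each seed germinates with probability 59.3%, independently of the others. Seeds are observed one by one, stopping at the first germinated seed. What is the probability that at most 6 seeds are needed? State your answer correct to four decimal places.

0.9955

Y = number of seeds to the first success; geometric, p = 0.593.
P(Y ≤ 6) = 1 − (1−p)^6 = 1 − 0.004545 = 0.995455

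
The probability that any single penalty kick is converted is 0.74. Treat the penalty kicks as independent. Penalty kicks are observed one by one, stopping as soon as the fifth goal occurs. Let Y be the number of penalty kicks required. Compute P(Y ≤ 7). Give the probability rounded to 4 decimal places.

0.7354

Finishing within 7 penalty kicks ⇔ at least 5 successes in the first 7. With X ~ Binomial(7, 0.74), P(Y ≤ 7) = 1 − P(X ≤ 4).
  k=0: C(7,0)·0.74^0·0.26^7 = 0.000080
  k=1: C(7,1)·0.74^1·0.26^6 = 0.001600
  k=2: C(7,2)·0.74^2·0.26^5 = 0.013663
  k=3: C(7,3)·0.74^3·0.26^4 = 0.064812
  k=4: C(7,4)·0.74^4·0.26^3 = 0.184465
1 − 0.264621 = 0.735379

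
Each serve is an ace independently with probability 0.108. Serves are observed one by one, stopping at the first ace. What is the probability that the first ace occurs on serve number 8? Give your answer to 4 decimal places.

Geometric (trials to first success), p = 0.108.
P(Y = 8) = (1−p)^7 · p = 0.44932 · 0.108 = 0.048526

0.0485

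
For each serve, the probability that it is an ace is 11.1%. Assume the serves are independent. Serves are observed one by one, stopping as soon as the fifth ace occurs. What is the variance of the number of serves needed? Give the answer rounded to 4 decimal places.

Y = total serves until the fifth success; negative binomial with r=5, p=0.111.
Var(Y) = r(1−p)/p² = 5·0.889 / 0.111² = 360.766172

360.7662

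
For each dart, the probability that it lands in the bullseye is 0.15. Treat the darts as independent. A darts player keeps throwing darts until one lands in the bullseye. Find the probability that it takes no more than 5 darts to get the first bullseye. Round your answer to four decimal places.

0.5563

Y = number of darts to the first success; geometric, p = 0.15.
P(Y ≤ 5) = 1 − (1−p)^5 = 1 − 0.443705 = 0.556295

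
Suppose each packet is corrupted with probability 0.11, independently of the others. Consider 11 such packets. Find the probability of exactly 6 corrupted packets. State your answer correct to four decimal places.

X ~ Binomial(n=11, p=0.11).
P(X=6) = C(11,6) · p^6 · (1−p)^5
= 462 · 1.7716e-06 · 0.55841 = 0.000457

0.0005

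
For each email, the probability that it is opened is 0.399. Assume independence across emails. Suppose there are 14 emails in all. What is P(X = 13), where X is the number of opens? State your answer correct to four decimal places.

X ~ Binomial(n=14, p=0.399).
P(X=13) = C(14,13) · p^13 · (1−p)^1
= 14 · 6.496e-06 · 0.601 = 0.000055

0.0001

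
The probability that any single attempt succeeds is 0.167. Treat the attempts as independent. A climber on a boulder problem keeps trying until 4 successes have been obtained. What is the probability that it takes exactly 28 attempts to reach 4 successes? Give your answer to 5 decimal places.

0.02834

Y = trial on which the fourth success occurs; negative binomial, r=4, p=0.167.
P(Y=28) = C(27,3) · p^4 · (1−p)^24
= 2925 · 0.0007778 · 0.012459 = 0.0283447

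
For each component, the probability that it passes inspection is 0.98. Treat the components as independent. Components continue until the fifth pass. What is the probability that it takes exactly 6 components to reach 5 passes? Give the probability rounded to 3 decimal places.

Y = trial on which the fifth success occurs; negative binomial, r=5, p=0.98.
P(Y=6) = C(5,4) · p^5 · (1−p)^1
= 5 · 0.90392 · 0.02 = 0.09039

0.090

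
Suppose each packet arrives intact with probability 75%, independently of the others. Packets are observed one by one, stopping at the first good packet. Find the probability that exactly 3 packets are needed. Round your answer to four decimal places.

Geometric (trials to first success), p = 0.75.
P(Y = 3) = (1−p)^2 · p = 0.0625 · 0.75 = 0.046875

0.0469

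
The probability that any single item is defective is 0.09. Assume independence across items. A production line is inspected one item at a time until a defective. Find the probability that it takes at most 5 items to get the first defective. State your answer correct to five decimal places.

0.37597

Y = number of items to the first success; geometric, p = 0.09.
P(Y ≤ 5) = 1 − (1−p)^5 = 1 − 0.6240321 = 0.3759679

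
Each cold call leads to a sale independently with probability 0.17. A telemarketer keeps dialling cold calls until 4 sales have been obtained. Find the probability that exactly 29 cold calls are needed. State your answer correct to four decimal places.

Y = trial on which the fourth success occurs; negative binomial, r=4, p=0.17.
P(Y=29) = C(28,3) · p^4 · (1−p)^25
= 3276 · 0.00083521 · 0.0094831 = 0.025947

0.0259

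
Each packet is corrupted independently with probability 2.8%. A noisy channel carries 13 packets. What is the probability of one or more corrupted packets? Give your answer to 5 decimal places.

0.30871

P(at least one) = 1 − P(none) = 1 − (1 − 0.028)^13
= 1 − 0.6912919 = 0.3087081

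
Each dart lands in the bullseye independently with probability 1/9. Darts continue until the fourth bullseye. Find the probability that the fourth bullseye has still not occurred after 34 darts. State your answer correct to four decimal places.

0.4686

Needing more than 34 darts ⇔ fewer than 4 successes in the first 34. With X ~ Binomial(34, 0.111111), P(Y > 34) = P(X ≤ 3).
  k=0: C(34,0)·0.111111^0·0.888889^34 = 0.018231
  k=1: C(34,1)·0.111111^1·0.888889^33 = 0.077482
  k=2: C(34,2)·0.111111^2·0.888889^32 = 0.159807
  k=3: C(34,3)·0.111111^3·0.888889^31 = 0.213077
P(X ≤ 3) = 0.468598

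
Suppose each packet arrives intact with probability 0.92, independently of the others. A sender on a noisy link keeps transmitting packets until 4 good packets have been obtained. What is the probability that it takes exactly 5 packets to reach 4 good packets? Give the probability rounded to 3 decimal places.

Y = trial on which the fourth success occurs; negative binomial, r=4, p=0.92.
P(Y=5) = C(4,3) · p^4 · (1−p)^1
= 4 · 0.71639 · 0.08 = 0.22925

0.229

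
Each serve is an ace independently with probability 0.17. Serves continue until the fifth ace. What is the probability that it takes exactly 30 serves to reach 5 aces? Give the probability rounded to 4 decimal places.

Y = trial on which the fifth success occurs; negative binomial, r=5, p=0.17.
P(Y=30) = C(29,4) · p^5 · (1−p)^25
= 23751 · 0.00014199 · 0.0094831 = 0.031980

0.0320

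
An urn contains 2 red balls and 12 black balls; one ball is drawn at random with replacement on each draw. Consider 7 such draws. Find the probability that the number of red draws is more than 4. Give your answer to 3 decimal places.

X ~ Binomial(7, 0.142857); P(X ≥ 5) = Σ C(7,k) p^k (1−p)^(7−k) over k:
  k=5: C(7,5)·0.142857^5·0.857143^2 = 0.00092
  k=6: C(7,6)·0.142857^6·0.857143^1 = 0.00005
  k=7: C(7,7)·0.142857^7·0.857143^0 = 0.00000
Total = 0.00097

0.001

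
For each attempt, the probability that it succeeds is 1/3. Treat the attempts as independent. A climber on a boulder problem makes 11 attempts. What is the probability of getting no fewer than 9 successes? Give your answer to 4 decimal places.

X ~ Binomial(11, 0.333333); P(X ≥ 9) = Σ C(11,k) p^k (1−p)^(11−k) over k:
  k=9: C(11,9)·0.333333^9·0.666667^2 = 0.001242
  k=10: C(11,10)·0.333333^10·0.666667^1 = 0.000124
  k=11: C(11,11)·0.333333^11·0.666667^0 = 0.000006
Total = 0.001372

0.0014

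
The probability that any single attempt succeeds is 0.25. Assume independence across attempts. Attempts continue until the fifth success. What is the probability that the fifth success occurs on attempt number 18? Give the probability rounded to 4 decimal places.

Y = trial on which the fifth success occurs; negative binomial, r=5, p=0.25.
P(Y=18) = C(17,4) · p^5 · (1−p)^13
= 2380 · 0.00097656 · 0.023757 = 0.055217

0.0552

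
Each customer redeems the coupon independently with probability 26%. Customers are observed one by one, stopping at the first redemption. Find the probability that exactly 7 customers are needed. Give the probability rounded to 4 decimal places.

Geometric (trials to first success), p = 0.26.
P(Y = 7) = (1−p)^6 · p = 0.16421 · 0.26 = 0.042694

0.0427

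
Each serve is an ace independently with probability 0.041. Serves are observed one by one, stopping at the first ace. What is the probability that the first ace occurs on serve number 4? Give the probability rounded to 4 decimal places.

Geometric (trials to first success), p = 0.041.
P(Y = 4) = (1−p)^3 · p = 0.88197 · 0.041 = 0.036161

0.0362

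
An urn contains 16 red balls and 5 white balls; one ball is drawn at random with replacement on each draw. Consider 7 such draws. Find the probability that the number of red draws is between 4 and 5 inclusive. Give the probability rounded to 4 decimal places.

X ~ Binomial(7, 0.761905); P(4 ≤ X ≤ 5) = Σ C(7,k) p^k (1−p)^(7−k) over k:
  k=4: C(7,4)·0.761905^4·0.238095^3 = 0.159193
  k=5: C(7,5)·0.761905^5·0.238095^2 = 0.305650
Total = 0.464842

0.4648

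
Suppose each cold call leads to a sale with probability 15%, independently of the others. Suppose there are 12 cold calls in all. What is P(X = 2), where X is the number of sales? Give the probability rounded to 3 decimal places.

0.292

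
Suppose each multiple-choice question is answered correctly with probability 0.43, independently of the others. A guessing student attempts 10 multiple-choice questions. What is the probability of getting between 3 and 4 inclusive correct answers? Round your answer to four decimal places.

0.4327

X ~ Binomial(10, 0.43); P(3 ≤ X ≤ 4) = Σ C(10,k) p^k (1−p)^(10−k) over k:
  k=3: C(10,3)·0.43^3·0.57^7 = 0.186514
  k=4: C(10,4)·0.43^4·0.57^6 = 0.246231
Total = 0.432744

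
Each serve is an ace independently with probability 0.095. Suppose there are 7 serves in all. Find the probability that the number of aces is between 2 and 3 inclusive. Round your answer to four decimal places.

0.1352

X ~ Binomial(7, 0.095); P(2 ≤ X ≤ 3) = Σ C(7,k) p^k (1−p)^(7−k) over k:
  k=2: C(7,2)·0.095^2·0.905^5 = 0.115056
  k=3: C(7,3)·0.095^3·0.905^4 = 0.020130
Total = 0.135186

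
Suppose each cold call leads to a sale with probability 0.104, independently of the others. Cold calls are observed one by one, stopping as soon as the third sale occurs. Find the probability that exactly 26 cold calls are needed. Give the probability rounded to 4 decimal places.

Y = trial on which the third success occurs; negative binomial, r=3, p=0.104.
P(Y=26) = C(25,2) · p^3 · (1−p)^23
= 300 · 0.0011249 · 0.079999 = 0.026996

0.0270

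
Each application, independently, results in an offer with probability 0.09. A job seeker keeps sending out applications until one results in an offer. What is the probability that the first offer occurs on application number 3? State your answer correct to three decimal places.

Geometric (trials to first success), p = 0.09.
P(Y = 3) = (1−p)^2 · p = 0.8281 · 0.09 = 0.07453

0.075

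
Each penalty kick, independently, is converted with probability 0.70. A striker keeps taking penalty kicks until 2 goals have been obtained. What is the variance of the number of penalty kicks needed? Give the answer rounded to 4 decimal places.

Y = total penalty kicks until the second success; negative binomial with r=2, p=0.70.
Var(Y) = r(1−p)/p² = 2·0.30 / 0.70² = 1.224490

1.2245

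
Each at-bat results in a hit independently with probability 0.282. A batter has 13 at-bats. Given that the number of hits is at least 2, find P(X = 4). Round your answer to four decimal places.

X ~ Binomial(13, 0.282). Want P(X=4 | X≥2) = P(X=4) / P(X≥2).
P(X=4) = C(13,4)·0.282^4·0.718^9 = 0.229310
P(X≥2) = 1 − 0.013478 − 0.068815 = 0.917707
Ratio = 0.229310 / 0.917707 = 0.249873

0.2499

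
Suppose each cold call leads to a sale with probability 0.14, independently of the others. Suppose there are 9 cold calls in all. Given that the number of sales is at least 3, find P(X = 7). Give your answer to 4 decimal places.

X ~ Binomial(9, 0.14). Want P(X=7 | X≥3) = P(X=7) / P(X≥3).
P(X=7) = C(9,7)·0.14^7·0.86^2 = 0.000028
P(X≥3) = 1 − 0.257327 − 0.377015 − 0.245498 = 0.120160
Ratio = 0.000028 / 0.120160 = 0.000234

0.0002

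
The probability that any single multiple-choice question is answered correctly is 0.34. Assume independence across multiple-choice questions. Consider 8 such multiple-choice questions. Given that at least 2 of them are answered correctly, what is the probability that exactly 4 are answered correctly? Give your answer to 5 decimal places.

0.21762

X ~ Binomial(8, 0.34). Want P(X=4 | X≥2) = P(X=4) / P(X≥2).
P(X=4) = C(8,4)·0.34^4·0.66^4 = 0.1774964
P(X≥2) = 1 − 0.0360041 − 0.1483804 = 0.8156156
Ratio = 0.1774964 / 0.8156156 = 0.2176226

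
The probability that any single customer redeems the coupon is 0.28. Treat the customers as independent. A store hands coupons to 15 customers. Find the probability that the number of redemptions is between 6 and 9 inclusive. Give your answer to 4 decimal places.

X ~ Binomial(15, 0.28); P(6 ≤ X ≤ 9) = Σ C(15,k) p^k (1−p)^(15−k) over k:
  k=6: C(15,6)·0.28^6·0.72^9 = 0.125414
  k=7: C(15,7)·0.28^7·0.72^8 = 0.062707
  k=8: C(15,8)·0.28^8·0.72^7 = 0.024386
  k=9: C(15,9)·0.28^9·0.72^6 = 0.007376
Total = 0.219882

0.2199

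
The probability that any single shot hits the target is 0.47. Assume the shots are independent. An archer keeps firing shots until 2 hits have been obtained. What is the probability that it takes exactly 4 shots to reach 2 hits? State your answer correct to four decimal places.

Y = trial on which the second success occurs; negative binomial, r=2, p=0.47.
P(Y=4) = C(3,1) · p^2 · (1−p)^2
= 3 · 0.2209 · 0.2809 = 0.186152

0.1862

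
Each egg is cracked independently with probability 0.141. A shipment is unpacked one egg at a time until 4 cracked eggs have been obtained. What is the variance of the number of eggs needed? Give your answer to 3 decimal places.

Y = total eggs until the fourth success; negative binomial with r=4, p=0.141.
Var(Y) = r(1−p)/p² = 4·0.859 / 0.141² = 172.82833

172.828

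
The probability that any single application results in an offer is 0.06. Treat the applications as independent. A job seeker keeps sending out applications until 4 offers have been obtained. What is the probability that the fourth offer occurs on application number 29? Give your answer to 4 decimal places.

Y = trial on which the fourth success occurs; negative binomial, r=4, p=0.06.
P(Y=29) = C(28,3) · p^4 · (1−p)^25
= 3276 · 1.296e-05 · 0.21291 = 0.009040

0.0090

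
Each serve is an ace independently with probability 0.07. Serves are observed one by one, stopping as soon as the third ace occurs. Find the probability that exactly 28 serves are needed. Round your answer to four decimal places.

0.0196

Y = trial on which the third success occurs; negative binomial, r=3, p=0.07.
P(Y=28) = C(27,2) · p^3 · (1−p)^25
= 351 · 0.000343 · 0.16296 = 0.019619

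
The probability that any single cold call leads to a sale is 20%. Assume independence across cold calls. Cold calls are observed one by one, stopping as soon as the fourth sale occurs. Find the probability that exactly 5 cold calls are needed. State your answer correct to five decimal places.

0.00512

Y = trial on which the fourth success occurs; negative binomial, r=4, p=0.20.
P(Y=5) = C(4,3) · p^4 · (1−p)^1
= 4 · 0.0016 · 0.8 = 0.0051200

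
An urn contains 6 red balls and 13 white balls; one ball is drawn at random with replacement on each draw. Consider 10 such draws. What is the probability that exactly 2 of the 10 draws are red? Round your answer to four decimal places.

0.2155

X ~ Binomial(n=10, p=0.315789).
P(X=2) = C(10,2) · p^2 · (1−p)^8
= 45 · 0.099723 · 0.048031 = 0.215539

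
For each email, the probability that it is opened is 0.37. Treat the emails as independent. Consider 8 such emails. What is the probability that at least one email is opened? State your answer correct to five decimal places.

0.97518

P(at least one) = 1 − P(none) = 1 − (1 − 0.37)^8
= 1 − 0.0248156 = 0.9751844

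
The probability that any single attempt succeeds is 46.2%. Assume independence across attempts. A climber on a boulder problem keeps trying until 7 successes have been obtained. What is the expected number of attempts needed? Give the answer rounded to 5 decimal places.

15.15152

Y = total attempts until the seventh success; negative binomial with r=7, p=0.462.
E[Y] = r / p = 7 / 0.462 = 15.1515152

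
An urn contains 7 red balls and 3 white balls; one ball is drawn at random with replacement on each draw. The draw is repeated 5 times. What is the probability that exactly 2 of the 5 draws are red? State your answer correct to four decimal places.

0.1323

X ~ Binomial(n=5, p=0.70).
P(X=2) = C(5,2) · p^2 · (1−p)^3
= 10 · 0.49 · 0.027 = 0.132300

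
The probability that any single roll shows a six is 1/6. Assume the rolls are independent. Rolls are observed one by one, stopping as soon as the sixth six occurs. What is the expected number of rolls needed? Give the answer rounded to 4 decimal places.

36.0000

Y = total rolls until the sixth success; negative binomial with r=6, p=0.166667.
E[Y] = r / p = 6 / 0.166667 = 36.000000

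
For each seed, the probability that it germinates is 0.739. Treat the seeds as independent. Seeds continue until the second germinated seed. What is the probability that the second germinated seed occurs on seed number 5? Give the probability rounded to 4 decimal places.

Y = trial on which the second success occurs; negative binomial, r=2, p=0.739.
P(Y=5) = C(4,1) · p^2 · (1−p)^3
= 4 · 0.54612 · 0.01778 = 0.038839

0.0388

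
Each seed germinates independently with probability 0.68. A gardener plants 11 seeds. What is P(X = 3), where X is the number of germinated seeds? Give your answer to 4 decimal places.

0.0057

X ~ Binomial(n=11, p=0.68).
P(X=3) = C(11,3) · p^3 · (1−p)^8
= 165 · 0.31443 · 0.00010995 = 0.005704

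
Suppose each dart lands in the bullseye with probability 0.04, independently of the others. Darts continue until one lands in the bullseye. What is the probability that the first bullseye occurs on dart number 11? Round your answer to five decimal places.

0.02659

Geometric (trials to first success), p = 0.04.
P(Y = 11) = (1−p)^10 · p = 0.66483 · 0.04 = 0.0265933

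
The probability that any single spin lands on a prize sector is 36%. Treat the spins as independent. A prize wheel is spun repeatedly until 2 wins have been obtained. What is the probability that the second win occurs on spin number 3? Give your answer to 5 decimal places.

Y = trial on which the second success occurs; negative binomial, r=2, p=0.36.
P(Y=3) = C(2,1) · p^2 · (1−p)^1
= 2 · 0.1296 · 0.64 = 0.1658880

0.16589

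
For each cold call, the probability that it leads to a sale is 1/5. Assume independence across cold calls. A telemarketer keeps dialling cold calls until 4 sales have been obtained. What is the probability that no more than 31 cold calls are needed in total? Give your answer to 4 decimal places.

Finishing within 31 cold calls ⇔ at least 4 successes in the first 31. With X ~ Binomial(31, 0.20), P(Y ≤ 31) = 1 − P(X ≤ 3).
  k=0: C(31,0)·0.20^0·0.80^31 = 0.000990
  k=1: C(31,1)·0.20^1·0.80^30 = 0.007675
  k=2: C(31,2)·0.20^2·0.80^29 = 0.028782
  k=3: C(31,3)·0.20^3·0.80^28 = 0.069557
1 − 0.107004 = 0.892996

0.8930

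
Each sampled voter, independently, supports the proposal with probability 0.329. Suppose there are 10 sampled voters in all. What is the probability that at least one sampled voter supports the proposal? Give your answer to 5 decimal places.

0.98150

P(at least one) = 1 − P(none) = 1 − (1 − 0.329)^10
= 1 − 0.0185023 = 0.9814977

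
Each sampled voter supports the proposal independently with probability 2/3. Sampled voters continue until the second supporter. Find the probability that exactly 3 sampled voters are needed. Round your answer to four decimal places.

0.2963

Y = trial on which the second success occurs; negative binomial, r=2, p=0.666667.
P(Y=3) = C(2,1) · p^2 · (1−p)^1
= 2 · 0.44444 · 0.33333 = 0.296296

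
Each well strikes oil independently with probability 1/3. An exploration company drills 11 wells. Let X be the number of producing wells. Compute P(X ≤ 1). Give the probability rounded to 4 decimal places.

X ~ Binomial(11, 0.333333); P(X ≤ 1) = Σ C(11,k) p^k (1−p)^(11−k) over k:
  k=0: C(11,0)·0.333333^0·0.666667^11 = 0.011561
  k=1: C(11,1)·0.333333^1·0.666667^10 = 0.063586
Total = 0.075147

0.0751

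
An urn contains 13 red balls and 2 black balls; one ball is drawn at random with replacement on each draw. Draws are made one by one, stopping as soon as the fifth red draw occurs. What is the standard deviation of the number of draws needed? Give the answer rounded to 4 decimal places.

0.9421

Y = total draws until the fifth success; negative binomial with r=5, p=0.866667.
SD(Y) = √[r(1−p)/p²] = √(0.887574) = 0.942111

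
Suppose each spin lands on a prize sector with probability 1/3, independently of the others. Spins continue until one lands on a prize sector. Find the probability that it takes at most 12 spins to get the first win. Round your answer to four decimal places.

Y = number of spins to the first success; geometric, p = 0.333333.
P(Y ≤ 12) = 1 − (1−p)^12 = 1 − 0.007707 = 0.992293

0.9923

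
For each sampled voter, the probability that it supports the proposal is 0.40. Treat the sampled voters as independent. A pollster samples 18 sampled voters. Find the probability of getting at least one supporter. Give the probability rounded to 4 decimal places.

P(at least one) = 1 − P(none) = 1 − (1 − 0.40)^18
= 1 − 0.000102 = 0.999898

0.9999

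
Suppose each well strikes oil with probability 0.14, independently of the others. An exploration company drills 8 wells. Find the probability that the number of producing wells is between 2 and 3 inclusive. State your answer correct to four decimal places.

0.2943

X ~ Binomial(8, 0.14); P(2 ≤ X ≤ 3) = Σ C(8,k) p^k (1−p)^(8−k) over k:
  k=2: C(8,2)·0.14^2·0.86^6 = 0.222026
  k=3: C(8,3)·0.14^3·0.86^5 = 0.072288
Total = 0.294314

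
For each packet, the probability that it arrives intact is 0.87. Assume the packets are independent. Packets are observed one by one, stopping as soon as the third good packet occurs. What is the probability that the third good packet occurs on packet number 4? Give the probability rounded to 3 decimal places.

0.257

Y = trial on which the third success occurs; negative binomial, r=3, p=0.87.
P(Y=4) = C(3,2) · p^3 · (1−p)^1
= 3 · 0.6585 · 0.13 = 0.25682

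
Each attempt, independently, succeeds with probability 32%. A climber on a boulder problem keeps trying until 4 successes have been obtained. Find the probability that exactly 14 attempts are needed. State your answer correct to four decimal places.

Y = trial on which the fourth success occurs; negative binomial, r=4, p=0.32.
P(Y=14) = C(13,3) · p^4 · (1−p)^10
= 286 · 0.010486 · 0.021139 = 0.063395

0.0634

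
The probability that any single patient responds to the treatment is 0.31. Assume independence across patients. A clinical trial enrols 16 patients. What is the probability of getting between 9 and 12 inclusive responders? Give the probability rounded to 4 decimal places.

X ~ Binomial(16, 0.31); P(9 ≤ X ≤ 12) = Σ C(16,k) p^k (1−p)^(16−k) over k:
  k=9: C(16,9)·0.31^9·0.69^7 = 0.022523
  k=10: C(16,10)·0.31^10·0.69^6 = 0.007083
  k=11: C(16,11)·0.31^11·0.69^5 = 0.001736
  k=12: C(16,12)·0.31^12·0.69^4 = 0.000325
Total = 0.031667

0.0317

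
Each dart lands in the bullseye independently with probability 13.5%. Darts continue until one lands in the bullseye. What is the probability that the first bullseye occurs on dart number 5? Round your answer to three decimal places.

Geometric (trials to first success), p = 0.135.
P(Y = 5) = (1−p)^4 · p = 0.55984 · 0.135 = 0.07558

0.076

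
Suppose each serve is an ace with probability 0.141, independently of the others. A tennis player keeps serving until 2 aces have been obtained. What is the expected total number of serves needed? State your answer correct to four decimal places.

14.1844

Y = total serves until the second success; negative binomial with r=2, p=0.141.
E[Y] = r / p = 2 / 0.141 = 14.184397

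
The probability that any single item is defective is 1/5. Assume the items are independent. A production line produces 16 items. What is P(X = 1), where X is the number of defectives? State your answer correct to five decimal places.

0.11259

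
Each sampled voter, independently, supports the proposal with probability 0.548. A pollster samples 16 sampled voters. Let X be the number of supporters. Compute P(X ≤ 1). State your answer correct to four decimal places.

0.0001

X ~ Binomial(16, 0.548); P(X ≤ 1) = Σ C(16,k) p^k (1−p)^(16−k) over k:
  k=0: C(16,0)·0.548^0·0.452^16 = 0.000003
  k=1: C(16,1)·0.548^1·0.452^15 = 0.000059
Total = 0.000062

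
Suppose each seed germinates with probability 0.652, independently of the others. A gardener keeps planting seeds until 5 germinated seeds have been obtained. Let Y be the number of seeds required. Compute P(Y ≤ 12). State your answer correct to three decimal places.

Finishing within 12 seeds ⇔ at least 5 successes in the first 12. With X ~ Binomial(12, 0.652), P(Y ≤ 12) = 1 − P(X ≤ 4).
  k=0: C(12,0)·0.652^0·0.348^12 = 0.00000
  k=1: C(12,1)·0.652^1·0.348^11 = 0.00007
  k=2: C(12,2)·0.652^2·0.348^10 = 0.00073
  k=3: C(12,3)·0.652^3·0.348^9 = 0.00456
  k=4: C(12,4)·0.652^4·0.348^8 = 0.01924
1 − 0.02461 = 0.97539

0.975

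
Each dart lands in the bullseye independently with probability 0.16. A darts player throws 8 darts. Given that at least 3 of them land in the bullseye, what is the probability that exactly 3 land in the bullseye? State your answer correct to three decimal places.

X ~ Binomial(8, 0.16). Want P(X=3 | X≥3) = P(X=3) / P(X≥3).
P(X=3) = C(8,3)·0.16^3·0.84^5 = 0.09593
P(X≥3) = 1 − 0.24788 − 0.37772 − 0.25181 = 0.12260
Ratio = 0.09593 / 0.12260 = 0.78246

0.782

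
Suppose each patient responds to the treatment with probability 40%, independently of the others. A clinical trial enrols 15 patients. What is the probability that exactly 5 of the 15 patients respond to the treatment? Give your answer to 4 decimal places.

0.1859

X ~ Binomial(n=15, p=0.40).
P(X=5) = C(15,5) · p^5 · (1−p)^10
= 3003 · 0.01024 · 0.0060466 = 0.185938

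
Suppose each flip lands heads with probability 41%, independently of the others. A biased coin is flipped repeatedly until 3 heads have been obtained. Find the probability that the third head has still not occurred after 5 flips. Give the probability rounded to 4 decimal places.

0.6651

Needing more than 5 flips ⇔ fewer than 3 successes in the first 5. With X ~ Binomial(5, 0.41), P(Y > 5) = P(X ≤ 2).
  k=0: C(5,0)·0.41^0·0.59^5 = 0.071492
  k=1: C(5,1)·0.41^1·0.59^4 = 0.248406
  k=2: C(5,2)·0.41^2·0.59^3 = 0.345242
P(X ≤ 2) = 0.665140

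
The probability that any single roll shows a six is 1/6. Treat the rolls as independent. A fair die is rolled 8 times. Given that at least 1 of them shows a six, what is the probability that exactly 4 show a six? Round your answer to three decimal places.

0.034

X ~ Binomial(8, 0.166667). Want P(X=4 | X≥1) = P(X=4) / P(X≥1).
P(X=4) = C(8,4)·0.166667^4·0.833333^4 = 0.02605
P(X≥1) = 1 − 0.23257 = 0.76743
Ratio = 0.02605 / 0.76743 = 0.03394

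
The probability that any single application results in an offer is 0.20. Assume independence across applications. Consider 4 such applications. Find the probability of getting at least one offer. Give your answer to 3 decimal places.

P(at least one) = 1 − P(none) = 1 − (1 − 0.20)^4
= 1 − 0.40960 = 0.59040

0.590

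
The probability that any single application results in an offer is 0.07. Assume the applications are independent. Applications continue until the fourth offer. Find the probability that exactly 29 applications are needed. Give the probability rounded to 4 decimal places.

Y = trial on which the fourth success occurs; negative binomial, r=4, p=0.07.
P(Y=29) = C(28,3) · p^4 · (1−p)^25
= 3276 · 2.401e-05 · 0.16296 = 0.012818

0.0128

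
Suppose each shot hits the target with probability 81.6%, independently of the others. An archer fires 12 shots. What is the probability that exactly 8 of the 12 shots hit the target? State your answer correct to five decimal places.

0.11153

X ~ Binomial(n=12, p=0.816).
P(X=8) = C(12,8) · p^8 · (1−p)^4
= 495 · 0.19657 · 0.0011462 = 0.1115316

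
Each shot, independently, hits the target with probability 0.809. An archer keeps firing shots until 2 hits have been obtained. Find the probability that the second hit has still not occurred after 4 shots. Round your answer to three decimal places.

Needing more than 4 shots ⇔ fewer than 2 successes in the first 4. With X ~ Binomial(4, 0.809), P(Y > 4) = P(X ≤ 1).
  k=0: C(4,0)·0.809^0·0.191^4 = 0.00133
  k=1: C(4,1)·0.809^1·0.191^3 = 0.02255
P(X ≤ 1) = 0.02388

0.024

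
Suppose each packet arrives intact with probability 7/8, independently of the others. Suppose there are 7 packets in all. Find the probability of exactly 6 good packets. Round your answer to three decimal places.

X ~ Binomial(n=7, p=0.875).
P(X=6) = C(7,6) · p^6 · (1−p)^1
= 7 · 0.4488 · 0.125 = 0.39270

0.393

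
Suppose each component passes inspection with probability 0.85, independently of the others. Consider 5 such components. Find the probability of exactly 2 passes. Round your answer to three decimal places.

0.024

X ~ Binomial(n=5, p=0.85).
P(X=2) = C(5,2) · p^2 · (1−p)^3
= 10 · 0.7225 · 0.003375 = 0.02438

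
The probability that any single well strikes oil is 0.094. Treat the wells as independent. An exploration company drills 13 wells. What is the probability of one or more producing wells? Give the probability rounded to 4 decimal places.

0.7229

P(at least one) = 1 − P(none) = 1 − (1 − 0.094)^13
= 1 − 0.277119 = 0.722881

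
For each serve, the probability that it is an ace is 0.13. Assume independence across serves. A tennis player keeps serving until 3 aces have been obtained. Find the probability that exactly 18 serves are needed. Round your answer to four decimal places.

0.0370

Y = trial on which the third success occurs; negative binomial, r=3, p=0.13.
P(Y=18) = C(17,2) · p^3 · (1−p)^15
= 136 · 0.002197 · 0.12382 = 0.036996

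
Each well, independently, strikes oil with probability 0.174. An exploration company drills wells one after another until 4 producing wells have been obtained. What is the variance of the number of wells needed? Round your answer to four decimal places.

109.1293

Y = total wells until the fourth success; negative binomial with r=4, p=0.174.
Var(Y) = r(1−p)/p² = 4·0.826 / 0.174² = 109.129343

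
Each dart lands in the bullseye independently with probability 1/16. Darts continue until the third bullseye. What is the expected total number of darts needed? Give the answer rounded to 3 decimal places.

48.000

Y = total darts until the third success; negative binomial with r=3, p=0.0625.
E[Y] = r / p = 3 / 0.0625 = 48.00000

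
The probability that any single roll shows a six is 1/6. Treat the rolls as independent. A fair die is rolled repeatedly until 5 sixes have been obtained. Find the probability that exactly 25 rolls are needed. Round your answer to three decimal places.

Y = trial on which the fifth success occurs; negative binomial, r=5, p=0.166667.
P(Y=25) = C(24,4) · p^5 · (1−p)^20
= 10626 · 0.0001286 · 0.026084 = 0.03564

0.036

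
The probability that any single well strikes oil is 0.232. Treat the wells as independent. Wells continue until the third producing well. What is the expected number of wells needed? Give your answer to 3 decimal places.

12.931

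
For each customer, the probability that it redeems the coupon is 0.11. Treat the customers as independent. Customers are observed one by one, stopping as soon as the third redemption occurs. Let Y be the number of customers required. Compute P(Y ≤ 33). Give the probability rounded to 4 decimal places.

Finishing within 33 customers ⇔ at least 3 successes in the first 33. With X ~ Binomial(33, 0.11), P(Y ≤ 33) = 1 − P(X ≤ 2).
  k=0: C(33,0)·0.11^0·0.89^33 = 0.021373
  k=1: C(33,1)·0.11^1·0.89^32 = 0.087174
  k=2: C(33,2)·0.11^2·0.89^31 = 0.172389
1 − 0.280936 = 0.719064

0.7191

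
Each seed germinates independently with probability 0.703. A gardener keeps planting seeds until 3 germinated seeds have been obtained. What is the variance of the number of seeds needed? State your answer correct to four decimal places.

Y = total seeds until the third success; negative binomial with r=3, p=0.703.
Var(Y) = r(1−p)/p² = 3·0.297 / 0.703² = 1.802881

1.8029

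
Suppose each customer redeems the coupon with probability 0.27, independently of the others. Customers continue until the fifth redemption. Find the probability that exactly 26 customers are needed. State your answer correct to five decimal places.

Y = trial on which the fifth success occurs; negative binomial, r=5, p=0.27.
P(Y=26) = C(25,4) · p^5 · (1−p)^21
= 12650 · 0.0014349 · 0.0013483 = 0.0244731

0.02447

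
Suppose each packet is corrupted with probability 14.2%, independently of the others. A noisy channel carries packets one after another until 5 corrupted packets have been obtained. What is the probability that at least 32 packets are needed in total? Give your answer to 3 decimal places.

0.545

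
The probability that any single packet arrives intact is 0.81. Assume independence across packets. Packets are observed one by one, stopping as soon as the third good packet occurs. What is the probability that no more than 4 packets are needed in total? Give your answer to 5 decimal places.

0.83436

Finishing within 4 packets ⇔ at least 3 successes in the first 4. With X ~ Binomial(4, 0.81), P(Y ≤ 4) = 1 − P(X ≤ 2).
  k=0: C(4,0)·0.81^0·0.19^4 = 0.0013032
  k=1: C(4,1)·0.81^1·0.19^3 = 0.0222232
  k=2: C(4,2)·0.81^2·0.19^2 = 0.1421113
1 − 0.1656376 = 0.8343624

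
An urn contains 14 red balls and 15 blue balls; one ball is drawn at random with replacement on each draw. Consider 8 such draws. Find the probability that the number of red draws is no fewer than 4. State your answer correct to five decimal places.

0.59840

X ~ Binomial(8, 0.482759); P(X ≥ 4) = Σ C(8,k) p^k (1−p)^(8−k) over k:
  k=4: C(8,4)·0.482759^4·0.517241^4 = 0.2721393
  k=5: C(8,5)·0.482759^5·0.517241^3 = 0.2031973
  k=6: C(8,6)·0.482759^6·0.517241^2 = 0.0948254
  k=7: C(8,7)·0.482759^7·0.517241^1 = 0.0252868
  k=8: C(8,8)·0.482759^8·0.517241^0 = 0.0029501
Total = 0.5983989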